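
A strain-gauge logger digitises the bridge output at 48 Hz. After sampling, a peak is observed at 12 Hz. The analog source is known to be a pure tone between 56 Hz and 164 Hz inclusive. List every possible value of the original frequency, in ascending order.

Frequencies that alias to 12 Hz are k·fs ± 12 Hz for integer k ≥ 0.
k=0: 12 Hz.
k=1: 36 Hz, 60 Hz.
k=2: 84 Hz, 108 Hz.
k=3: 132 Hz, 156 Hz.
k=4: 180 Hz, 204 Hz.
Within [56 Hz, 164 Hz]: 60 Hz, 84 Hz, 108 Hz, 132 Hz, 156 Hz.

60 Hz, 84 Hz, 108 Hz, 132 Hz, 156 Hz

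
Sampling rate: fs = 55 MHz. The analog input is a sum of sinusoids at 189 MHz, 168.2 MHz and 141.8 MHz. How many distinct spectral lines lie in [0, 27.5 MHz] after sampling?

fs/2 = 27.5 MHz.
189 MHz mod fs = 24 MHz.
24 MHz ≤ fs/2 = 27.5 MHz, appears at 24 MHz.
168.2 MHz mod fs = 3.2 MHz.
3.2 MHz ≤ fs/2 = 27.5 MHz, appears at 3.2 MHz.
141.8 MHz mod fs = 31.8 MHz.
31.8 MHz > fs/2 = 27.5 MHz, folds to fs − 31.8 MHz = 23.2 MHz.
Distinct values: {3.2 MHz, 23.2 MHz, 24 MHz} → 3.

3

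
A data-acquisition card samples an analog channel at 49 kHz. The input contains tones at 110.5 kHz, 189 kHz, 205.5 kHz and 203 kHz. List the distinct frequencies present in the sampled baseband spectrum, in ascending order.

7 kHz, 9.5 kHz, 12.5 kHz

fs/2 = 24.5 kHz.
110.5 kHz mod fs = 12.5 kHz.
12.5 kHz ≤ fs/2 = 24.5 kHz, appears at 12.5 kHz.
189 kHz mod fs = 42 kHz.
42 kHz > fs/2 = 24.5 kHz, folds to fs − 42 kHz = 7 kHz.
205.5 kHz mod fs = 9.5 kHz.
9.5 kHz ≤ fs/2 = 24.5 kHz, appears at 9.5 kHz.
203 kHz mod fs = 7 kHz.
7 kHz ≤ fs/2 = 24.5 kHz, appears at 7 kHz.
Distinct values: {7 kHz, 9.5 kHz, 12.5 kHz}.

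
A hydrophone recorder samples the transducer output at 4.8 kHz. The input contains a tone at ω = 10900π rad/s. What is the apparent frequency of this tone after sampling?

0.65 kHz

ω = 10900π rad/s → f = ω/(2π) = 5450 Hz = 5.45 kHz.
5.45 kHz mod fs = 0.65 kHz.
0.65 kHz ≤ fs/2 = 2.4 kHz, appears at 0.65 kHz.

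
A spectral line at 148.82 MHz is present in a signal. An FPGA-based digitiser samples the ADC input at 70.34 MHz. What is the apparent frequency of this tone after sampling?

8.14 MHz

148.82 MHz mod fs = 8.14 MHz.
8.14 MHz ≤ fs/2 = 35.17 MHz, appears at 8.14 MHz.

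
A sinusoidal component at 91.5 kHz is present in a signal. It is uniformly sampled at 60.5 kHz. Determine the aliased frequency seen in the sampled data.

29.5 kHz

91.5 kHz mod fs = 31 kHz.
31 kHz > fs/2 = 30.25 kHz, folds to fs − 31 kHz = 29.5 kHz.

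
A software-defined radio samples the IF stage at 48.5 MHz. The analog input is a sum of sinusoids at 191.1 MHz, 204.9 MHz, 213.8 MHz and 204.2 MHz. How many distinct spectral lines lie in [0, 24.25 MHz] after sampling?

fs/2 = 24.25 MHz.
191.1 MHz mod fs = 45.6 MHz.
45.6 MHz > fs/2 = 24.25 MHz, folds to fs − 45.6 MHz = 2.9 MHz.
204.9 MHz mod fs = 10.9 MHz.
10.9 MHz ≤ fs/2 = 24.25 MHz, appears at 10.9 MHz.
213.8 MHz mod fs = 19.8 MHz.
19.8 MHz ≤ fs/2 = 24.25 MHz, appears at 19.8 MHz.
204.2 MHz mod fs = 10.2 MHz.
10.2 MHz ≤ fs/2 = 24.25 MHz, appears at 10.2 MHz.
Distinct values: {2.9 MHz, 10.2 MHz, 10.9 MHz, 19.8 MHz} → 4.

4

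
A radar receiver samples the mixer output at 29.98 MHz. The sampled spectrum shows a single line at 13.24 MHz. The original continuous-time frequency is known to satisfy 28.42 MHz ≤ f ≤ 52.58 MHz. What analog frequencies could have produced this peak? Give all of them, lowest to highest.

43.22 MHz, 46.72 MHz

Frequencies that alias to 13.24 MHz are k·fs ± 13.24 MHz for integer k ≥ 0.
k=0: 13.24 MHz.
k=1: 16.74 MHz, 43.22 MHz.
k=2: 46.72 MHz, 73.2 MHz.
k=3: 76.7 MHz, 103.18 MHz.
Within [28.42 MHz, 52.58 MHz]: 43.22 MHz, 46.72 MHz.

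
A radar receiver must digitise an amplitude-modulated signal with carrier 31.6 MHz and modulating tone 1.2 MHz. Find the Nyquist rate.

65.6 MHz

AM sidebands sit at fc ± fm = 30.4 MHz and 32.8 MHz.
Highest-frequency component: 32.8 MHz.
Nyquist rate = 2 × 32.8 MHz = 65.6 MHz.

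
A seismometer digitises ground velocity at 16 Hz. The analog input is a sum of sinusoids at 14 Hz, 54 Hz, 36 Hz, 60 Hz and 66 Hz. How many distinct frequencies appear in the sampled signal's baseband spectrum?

3

fs/2 = 8 Hz.
14 Hz > fs/2 = 8 Hz, folds to fs − 14 Hz = 2 Hz.
54 Hz mod fs = 6 Hz.
6 Hz ≤ fs/2 = 8 Hz, appears at 6 Hz.
36 Hz mod fs = 4 Hz.
4 Hz ≤ fs/2 = 8 Hz, appears at 4 Hz.
60 Hz mod fs = 12 Hz.
12 Hz > fs/2 = 8 Hz, folds to fs − 12 Hz = 4 Hz.
66 Hz mod fs = 2 Hz.
2 Hz ≤ fs/2 = 8 Hz, appears at 2 Hz.
Distinct values: {2 Hz, 4 Hz, 6 Hz} → 3.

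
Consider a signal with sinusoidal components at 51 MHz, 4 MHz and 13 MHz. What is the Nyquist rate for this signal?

102 MHz

Highest-frequency component: 51 MHz.
Nyquist rate = 2 × 51 MHz = 102 MHz.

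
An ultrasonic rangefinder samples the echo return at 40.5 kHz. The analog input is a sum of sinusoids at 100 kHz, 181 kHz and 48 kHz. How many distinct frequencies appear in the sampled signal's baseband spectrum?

2

fs/2 = 20.25 kHz.
100 kHz mod fs = 19 kHz.
19 kHz ≤ fs/2 = 20.25 kHz, appears at 19 kHz.
181 kHz mod fs = 19 kHz.
19 kHz ≤ fs/2 = 20.25 kHz, appears at 19 kHz.
48 kHz mod fs = 7.5 kHz.
7.5 kHz ≤ fs/2 = 20.25 kHz, appears at 7.5 kHz.
Distinct values: {7.5 kHz, 19 kHz} → 2.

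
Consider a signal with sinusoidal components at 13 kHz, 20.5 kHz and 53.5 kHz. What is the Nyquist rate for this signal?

107 kHz

Highest-frequency component: 53.5 kHz.
Nyquist rate = 2 × 53.5 kHz = 107 kHz.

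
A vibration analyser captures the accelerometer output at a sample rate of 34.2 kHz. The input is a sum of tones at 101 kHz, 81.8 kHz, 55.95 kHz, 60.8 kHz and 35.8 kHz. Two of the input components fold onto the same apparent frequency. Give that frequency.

fs/2 = 17.1 kHz.
101 kHz mod fs = 32.6 kHz.
32.6 kHz > fs/2 = 17.1 kHz, folds to fs − 32.6 kHz = 1.6 kHz.
81.8 kHz mod fs = 13.4 kHz.
13.4 kHz ≤ fs/2 = 17.1 kHz, appears at 13.4 kHz.
55.95 kHz mod fs = 21.75 kHz.
21.75 kHz > fs/2 = 17.1 kHz, folds to fs − 21.75 kHz = 12.45 kHz.
60.8 kHz mod fs = 26.6 kHz.
26.6 kHz > fs/2 = 17.1 kHz, folds to fs − 26.6 kHz = 7.6 kHz.
35.8 kHz mod fs = 1.6 kHz.
1.6 kHz ≤ fs/2 = 17.1 kHz, appears at 1.6 kHz.
35.8 kHz and 101 kHz both map to 1.6 kHz.

1.6 kHz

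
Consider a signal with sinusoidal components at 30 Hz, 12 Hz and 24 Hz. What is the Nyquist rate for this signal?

60 Hz

Highest-frequency component: 30 Hz.
Nyquist rate = 2 × 30 Hz = 60 Hz.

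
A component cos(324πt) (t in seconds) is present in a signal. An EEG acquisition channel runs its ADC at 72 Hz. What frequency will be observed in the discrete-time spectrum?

ω = 324π rad/s → f = ω/(2π) = 162 Hz.
162 Hz mod fs = 18 Hz.
18 Hz ≤ fs/2 = 36 Hz, appears at 18 Hz.

18 Hz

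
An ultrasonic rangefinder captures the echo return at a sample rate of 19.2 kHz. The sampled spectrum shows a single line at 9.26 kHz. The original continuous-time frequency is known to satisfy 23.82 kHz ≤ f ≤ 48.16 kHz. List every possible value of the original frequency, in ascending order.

Frequencies that alias to 9.26 kHz are k·fs ± 9.26 kHz for integer k ≥ 0.
k=0: 9.26 kHz.
k=1: 9.94 kHz, 28.46 kHz.
k=2: 29.14 kHz, 47.66 kHz.
k=3: 48.34 kHz, 66.86 kHz.
Within [23.82 kHz, 48.16 kHz]: 28.46 kHz, 29.14 kHz, 47.66 kHz.

28.46 kHz, 29.14 kHz, 47.66 kHz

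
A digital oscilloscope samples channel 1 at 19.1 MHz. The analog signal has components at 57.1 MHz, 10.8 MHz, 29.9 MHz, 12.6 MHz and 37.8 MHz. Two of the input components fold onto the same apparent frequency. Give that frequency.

fs/2 = 9.55 MHz.
57.1 MHz mod fs = 18.9 MHz.
18.9 MHz > fs/2 = 9.55 MHz, folds to fs − 18.9 MHz = 0.2 MHz.
10.8 MHz > fs/2 = 9.55 MHz, folds to fs − 10.8 MHz = 8.3 MHz.
29.9 MHz mod fs = 10.8 MHz.
10.8 MHz > fs/2 = 9.55 MHz, folds to fs − 10.8 MHz = 8.3 MHz.
12.6 MHz > fs/2 = 9.55 MHz, folds to fs − 12.6 MHz = 6.5 MHz.
37.8 MHz mod fs = 18.7 MHz.
18.7 MHz > fs/2 = 9.55 MHz, folds to fs − 18.7 MHz = 0.4 MHz.
10.8 MHz and 29.9 MHz both map to 8.3 MHz.

8.3 MHz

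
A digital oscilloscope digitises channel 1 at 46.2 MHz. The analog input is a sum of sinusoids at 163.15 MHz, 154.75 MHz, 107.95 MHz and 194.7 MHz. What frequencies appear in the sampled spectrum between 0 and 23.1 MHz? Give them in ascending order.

9.9 MHz, 15.55 MHz, 16.15 MHz, 21.65 MHz

fs/2 = 23.1 MHz.
163.15 MHz mod fs = 24.55 MHz.
24.55 MHz > fs/2 = 23.1 MHz, folds to fs − 24.55 MHz = 21.65 MHz.
154.75 MHz mod fs = 16.15 MHz.
16.15 MHz ≤ fs/2 = 23.1 MHz, appears at 16.15 MHz.
107.95 MHz mod fs = 15.55 MHz.
15.55 MHz ≤ fs/2 = 23.1 MHz, appears at 15.55 MHz.
194.7 MHz mod fs = 9.9 MHz.
9.9 MHz ≤ fs/2 = 23.1 MHz, appears at 9.9 MHz.
Distinct values: {9.9 MHz, 15.55 MHz, 16.15 MHz, 21.65 MHz}.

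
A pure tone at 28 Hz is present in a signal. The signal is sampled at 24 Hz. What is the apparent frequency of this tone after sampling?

4 Hz

28 Hz mod fs = 4 Hz.
4 Hz ≤ fs/2 = 12 Hz, appears at 4 Hz.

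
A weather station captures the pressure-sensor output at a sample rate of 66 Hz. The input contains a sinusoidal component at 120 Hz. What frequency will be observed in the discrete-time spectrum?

12 Hz

120 Hz mod fs = 54 Hz.
54 Hz > fs/2 = 33 Hz, folds to fs − 54 Hz = 12 Hz.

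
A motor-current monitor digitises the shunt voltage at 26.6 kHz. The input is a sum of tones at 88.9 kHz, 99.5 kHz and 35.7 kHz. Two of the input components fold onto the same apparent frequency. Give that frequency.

fs/2 = 13.3 kHz.
88.9 kHz mod fs = 9.1 kHz.
9.1 kHz ≤ fs/2 = 13.3 kHz, appears at 9.1 kHz.
99.5 kHz mod fs = 19.7 kHz.
19.7 kHz > fs/2 = 13.3 kHz, folds to fs − 19.7 kHz = 6.9 kHz.
35.7 kHz mod fs = 9.1 kHz.
9.1 kHz ≤ fs/2 = 13.3 kHz, appears at 9.1 kHz.
35.7 kHz and 88.9 kHz both map to 9.1 kHz.

9.1 kHz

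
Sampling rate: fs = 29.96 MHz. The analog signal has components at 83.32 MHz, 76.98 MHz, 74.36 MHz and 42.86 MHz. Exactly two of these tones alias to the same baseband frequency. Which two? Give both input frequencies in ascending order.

fs/2 = 14.98 MHz.
83.32 MHz mod fs = 23.4 MHz.
23.4 MHz > fs/2 = 14.98 MHz, folds to fs − 23.4 MHz = 6.56 MHz.
76.98 MHz mod fs = 17.06 MHz.
17.06 MHz > fs/2 = 14.98 MHz, folds to fs − 17.06 MHz = 12.9 MHz.
74.36 MHz mod fs = 14.44 MHz.
14.44 MHz ≤ fs/2 = 14.98 MHz, appears at 14.44 MHz.
42.86 MHz mod fs = 12.9 MHz.
12.9 MHz ≤ fs/2 = 14.98 MHz, appears at 12.9 MHz.
42.86 MHz and 76.98 MHz both map to 12.9 MHz.

42.86 MHz, 76.98 MHz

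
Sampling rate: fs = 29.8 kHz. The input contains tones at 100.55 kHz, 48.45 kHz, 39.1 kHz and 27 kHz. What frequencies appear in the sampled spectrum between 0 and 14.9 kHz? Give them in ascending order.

2.8 kHz, 9.3 kHz, 11.15 kHz

fs/2 = 14.9 kHz.
100.55 kHz mod fs = 11.15 kHz.
11.15 kHz ≤ fs/2 = 14.9 kHz, appears at 11.15 kHz.
48.45 kHz mod fs = 18.65 kHz.
18.65 kHz > fs/2 = 14.9 kHz, folds to fs − 18.65 kHz = 11.15 kHz.
39.1 kHz mod fs = 9.3 kHz.
9.3 kHz ≤ fs/2 = 14.9 kHz, appears at 9.3 kHz.
27 kHz > fs/2 = 14.9 kHz, folds to fs − 27 kHz = 2.8 kHz.
Distinct values: {2.8 kHz, 9.3 kHz, 11.15 kHz}.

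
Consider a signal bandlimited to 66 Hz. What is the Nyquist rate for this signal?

132 Hz

Nyquist rate = 2 × 66 Hz = 132 Hz.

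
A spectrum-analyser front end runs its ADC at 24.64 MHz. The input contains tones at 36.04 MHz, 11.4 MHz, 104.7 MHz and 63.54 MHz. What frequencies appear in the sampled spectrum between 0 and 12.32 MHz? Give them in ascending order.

fs/2 = 12.32 MHz.
36.04 MHz mod fs = 11.4 MHz.
11.4 MHz ≤ fs/2 = 12.32 MHz, appears at 11.4 MHz.
11.4 MHz ≤ fs/2 = 12.32 MHz, passes unchanged.
104.7 MHz mod fs = 6.14 MHz.
6.14 MHz ≤ fs/2 = 12.32 MHz, appears at 6.14 MHz.
63.54 MHz mod fs = 14.26 MHz.
14.26 MHz > fs/2 = 12.32 MHz, folds to fs − 14.26 MHz = 10.38 MHz.
Distinct values: {6.14 MHz, 10.38 MHz, 11.4 MHz}.

6.14 MHz, 10.38 MHz, 11.4 MHz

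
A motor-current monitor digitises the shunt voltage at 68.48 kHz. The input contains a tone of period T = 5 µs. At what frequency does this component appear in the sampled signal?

T = 5 µs → f = 1/T = 200 kHz.
200 kHz mod fs = 63.04 kHz.
63.04 kHz > fs/2 = 34.24 kHz, folds to fs − 63.04 kHz = 5.44 kHz.

5.44 kHz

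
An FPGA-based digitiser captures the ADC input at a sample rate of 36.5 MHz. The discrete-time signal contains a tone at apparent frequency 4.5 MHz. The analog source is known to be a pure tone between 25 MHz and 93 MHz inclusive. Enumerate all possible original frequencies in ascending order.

Frequencies that alias to 4.5 MHz are k·fs ± 4.5 MHz for integer k ≥ 0.
k=0: 4.5 MHz.
k=1: 32 MHz, 41 MHz.
k=2: 68.5 MHz, 77.5 MHz.
k=3: 105 MHz, 114 MHz.
Within [25 MHz, 93 MHz]: 32 MHz, 41 MHz, 68.5 MHz, 77.5 MHz.

32 MHz, 41 MHz, 68.5 MHz, 77.5 MHz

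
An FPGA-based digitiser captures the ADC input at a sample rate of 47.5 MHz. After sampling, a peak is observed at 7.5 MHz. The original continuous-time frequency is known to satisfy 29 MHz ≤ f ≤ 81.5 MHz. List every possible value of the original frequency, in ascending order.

40 MHz, 55 MHz

Frequencies that alias to 7.5 MHz are k·fs ± 7.5 MHz for integer k ≥ 0.
k=0: 7.5 MHz.
k=1: 40 MHz, 55 MHz.
k=2: 87.5 MHz, 102.5 MHz.
Within [29 MHz, 81.5 MHz]: 40 MHz, 55 MHz.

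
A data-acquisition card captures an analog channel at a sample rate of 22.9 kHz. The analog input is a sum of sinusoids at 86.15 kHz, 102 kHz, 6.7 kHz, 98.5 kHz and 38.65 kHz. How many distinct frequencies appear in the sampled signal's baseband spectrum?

fs/2 = 11.45 kHz.
86.15 kHz mod fs = 17.45 kHz.
17.45 kHz > fs/2 = 11.45 kHz, folds to fs − 17.45 kHz = 5.45 kHz.
102 kHz mod fs = 10.4 kHz.
10.4 kHz ≤ fs/2 = 11.45 kHz, appears at 10.4 kHz.
6.7 kHz ≤ fs/2 = 11.45 kHz, passes unchanged.
98.5 kHz mod fs = 6.9 kHz.
6.9 kHz ≤ fs/2 = 11.45 kHz, appears at 6.9 kHz.
38.65 kHz mod fs = 15.75 kHz.
15.75 kHz > fs/2 = 11.45 kHz, folds to fs − 15.75 kHz = 7.15 kHz.
Distinct values: {5.45 kHz, 6.7 kHz, 6.9 kHz, 7.15 kHz, 10.4 kHz} → 5.

5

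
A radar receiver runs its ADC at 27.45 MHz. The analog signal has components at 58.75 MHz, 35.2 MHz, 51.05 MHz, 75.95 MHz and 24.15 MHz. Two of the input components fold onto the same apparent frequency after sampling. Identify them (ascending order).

51.05 MHz, 58.75 MHz

fs/2 = 13.725 MHz.
58.75 MHz mod fs = 3.85 MHz.
3.85 MHz ≤ fs/2 = 13.725 MHz, appears at 3.85 MHz.
35.2 MHz mod fs = 7.75 MHz.
7.75 MHz ≤ fs/2 = 13.725 MHz, appears at 7.75 MHz.
51.05 MHz mod fs = 23.6 MHz.
23.6 MHz > fs/2 = 13.725 MHz, folds to fs − 23.6 MHz = 3.85 MHz.
75.95 MHz mod fs = 21.05 MHz.
21.05 MHz > fs/2 = 13.725 MHz, folds to fs − 21.05 MHz = 6.4 MHz.
24.15 MHz > fs/2 = 13.725 MHz, folds to fs − 24.15 MHz = 3.3 MHz.
51.05 MHz and 58.75 MHz both map to 3.85 MHz.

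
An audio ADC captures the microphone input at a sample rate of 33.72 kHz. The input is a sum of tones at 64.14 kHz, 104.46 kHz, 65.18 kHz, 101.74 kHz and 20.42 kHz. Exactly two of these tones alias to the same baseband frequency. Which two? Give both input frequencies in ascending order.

fs/2 = 16.86 kHz.
64.14 kHz mod fs = 30.42 kHz.
30.42 kHz > fs/2 = 16.86 kHz, folds to fs − 30.42 kHz = 3.3 kHz.
104.46 kHz mod fs = 3.3 kHz.
3.3 kHz ≤ fs/2 = 16.86 kHz, appears at 3.3 kHz.
65.18 kHz mod fs = 31.46 kHz.
31.46 kHz > fs/2 = 16.86 kHz, folds to fs − 31.46 kHz = 2.26 kHz.
101.74 kHz mod fs = 0.58 kHz.
0.58 kHz ≤ fs/2 = 16.86 kHz, appears at 0.58 kHz.
20.42 kHz > fs/2 = 16.86 kHz, folds to fs − 20.42 kHz = 13.3 kHz.
64.14 kHz and 104.46 kHz both map to 3.3 kHz.

64.14 kHz, 104.46 kHz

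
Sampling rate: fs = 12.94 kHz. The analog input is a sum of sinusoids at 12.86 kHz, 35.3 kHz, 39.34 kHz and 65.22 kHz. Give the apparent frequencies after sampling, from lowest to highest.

fs/2 = 6.47 kHz.
12.86 kHz > fs/2 = 6.47 kHz, folds to fs − 12.86 kHz = 0.08 kHz.
35.3 kHz mod fs = 9.42 kHz.
9.42 kHz > fs/2 = 6.47 kHz, folds to fs − 9.42 kHz = 3.52 kHz.
39.34 kHz mod fs = 0.52 kHz.
0.52 kHz ≤ fs/2 = 6.47 kHz, appears at 0.52 kHz.
65.22 kHz mod fs = 0.52 kHz.
0.52 kHz ≤ fs/2 = 6.47 kHz, appears at 0.52 kHz.
Distinct values: {0.08 kHz, 0.52 kHz, 3.52 kHz}.

0.08 kHz, 0.52 kHz, 3.52 kHz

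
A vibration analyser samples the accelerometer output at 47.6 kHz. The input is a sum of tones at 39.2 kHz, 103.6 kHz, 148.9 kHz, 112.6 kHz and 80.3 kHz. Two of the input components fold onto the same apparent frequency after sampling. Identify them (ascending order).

39.2 kHz, 103.6 kHz

fs/2 = 23.8 kHz.
39.2 kHz > fs/2 = 23.8 kHz, folds to fs − 39.2 kHz = 8.4 kHz.
103.6 kHz mod fs = 8.4 kHz.
8.4 kHz ≤ fs/2 = 23.8 kHz, appears at 8.4 kHz.
148.9 kHz mod fs = 6.1 kHz.
6.1 kHz ≤ fs/2 = 23.8 kHz, appears at 6.1 kHz.
112.6 kHz mod fs = 17.4 kHz.
17.4 kHz ≤ fs/2 = 23.8 kHz, appears at 17.4 kHz.
80.3 kHz mod fs = 32.7 kHz.
32.7 kHz > fs/2 = 23.8 kHz, folds to fs − 32.7 kHz = 14.9 kHz.
39.2 kHz and 103.6 kHz both map to 8.4 kHz.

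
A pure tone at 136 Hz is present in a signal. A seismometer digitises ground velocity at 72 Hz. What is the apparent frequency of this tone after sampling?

136 Hz mod fs = 64 Hz.
64 Hz > fs/2 = 36 Hz, folds to fs − 64 Hz = 8 Hz.

8 Hz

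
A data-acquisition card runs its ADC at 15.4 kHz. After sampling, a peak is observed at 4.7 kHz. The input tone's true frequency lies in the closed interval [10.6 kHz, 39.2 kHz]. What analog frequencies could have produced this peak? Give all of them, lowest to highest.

Frequencies that alias to 4.7 kHz are k·fs ± 4.7 kHz for integer k ≥ 0.
k=0: 4.7 kHz.
k=1: 10.7 kHz, 20.1 kHz.
k=2: 26.1 kHz, 35.5 kHz.
k=3: 41.5 kHz, 50.9 kHz.
Within [10.6 kHz, 39.2 kHz]: 10.7 kHz, 20.1 kHz, 26.1 kHz, 35.5 kHz.

10.7 kHz, 20.1 kHz, 26.1 kHz, 35.5 kHz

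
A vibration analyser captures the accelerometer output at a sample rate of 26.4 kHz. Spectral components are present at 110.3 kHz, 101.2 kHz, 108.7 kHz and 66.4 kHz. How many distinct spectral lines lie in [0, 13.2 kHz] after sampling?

4

fs/2 = 13.2 kHz.
110.3 kHz mod fs = 4.7 kHz.
4.7 kHz ≤ fs/2 = 13.2 kHz, appears at 4.7 kHz.
101.2 kHz mod fs = 22 kHz.
22 kHz > fs/2 = 13.2 kHz, folds to fs − 22 kHz = 4.4 kHz.
108.7 kHz mod fs = 3.1 kHz.
3.1 kHz ≤ fs/2 = 13.2 kHz, appears at 3.1 kHz.
66.4 kHz mod fs = 13.6 kHz.
13.6 kHz > fs/2 = 13.2 kHz, folds to fs − 13.6 kHz = 12.8 kHz.
Distinct values: {3.1 kHz, 4.4 kHz, 4.7 kHz, 12.8 kHz} → 4.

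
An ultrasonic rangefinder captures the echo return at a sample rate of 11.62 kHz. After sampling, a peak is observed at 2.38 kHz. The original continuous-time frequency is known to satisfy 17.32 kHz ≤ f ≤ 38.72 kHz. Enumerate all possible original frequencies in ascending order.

20.86 kHz, 25.62 kHz, 32.48 kHz, 37.24 kHz

Frequencies that alias to 2.38 kHz are k·fs ± 2.38 kHz for integer k ≥ 0.
k=0: 2.38 kHz.
k=1: 9.24 kHz, 14 kHz.
k=2: 20.86 kHz, 25.62 kHz.
k=3: 32.48 kHz, 37.24 kHz.
k=4: 44.1 kHz, 48.86 kHz.
Within [17.32 kHz, 38.72 kHz]: 20.86 kHz, 25.62 kHz, 32.48 kHz, 37.24 kHz.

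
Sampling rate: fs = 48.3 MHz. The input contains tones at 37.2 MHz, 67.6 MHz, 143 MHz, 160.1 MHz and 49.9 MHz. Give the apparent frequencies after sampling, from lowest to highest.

fs/2 = 24.15 MHz.
37.2 MHz > fs/2 = 24.15 MHz, folds to fs − 37.2 MHz = 11.1 MHz.
67.6 MHz mod fs = 19.3 MHz.
19.3 MHz ≤ fs/2 = 24.15 MHz, appears at 19.3 MHz.
143 MHz mod fs = 46.4 MHz.
46.4 MHz > fs/2 = 24.15 MHz, folds to fs − 46.4 MHz = 1.9 MHz.
160.1 MHz mod fs = 15.2 MHz.
15.2 MHz ≤ fs/2 = 24.15 MHz, appears at 15.2 MHz.
49.9 MHz mod fs = 1.6 MHz.
1.6 MHz ≤ fs/2 = 24.15 MHz, appears at 1.6 MHz.
Distinct values: {1.6 MHz, 1.9 MHz, 11.1 MHz, 15.2 MHz, 19.3 MHz}.

1.6 MHz, 1.9 MHz, 11.1 MHz, 15.2 MHz, 19.3 MHz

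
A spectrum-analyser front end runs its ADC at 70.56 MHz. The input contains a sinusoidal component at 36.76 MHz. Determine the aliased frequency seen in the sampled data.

36.76 MHz > fs/2 = 35.28 MHz, folds to fs − 36.76 MHz = 33.8 MHz.

33.8 MHz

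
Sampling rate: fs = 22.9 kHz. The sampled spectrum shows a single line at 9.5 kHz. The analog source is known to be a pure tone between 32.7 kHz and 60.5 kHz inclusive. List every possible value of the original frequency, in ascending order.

Frequencies that alias to 9.5 kHz are k·fs ± 9.5 kHz for integer k ≥ 0.
k=0: 9.5 kHz.
k=1: 13.4 kHz, 32.4 kHz.
k=2: 36.3 kHz, 55.3 kHz.
k=3: 59.2 kHz, 78.2 kHz.
k=4: 82.1 kHz, 101.1 kHz.
Within [32.7 kHz, 60.5 kHz]: 36.3 kHz, 55.3 kHz, 59.2 kHz.

36.3 kHz, 55.3 kHz, 59.2 kHz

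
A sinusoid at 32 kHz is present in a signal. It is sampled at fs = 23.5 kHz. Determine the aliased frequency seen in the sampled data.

8.5 kHz

32 kHz mod fs = 8.5 kHz.
8.5 kHz ≤ fs/2 = 11.75 kHz, appears at 8.5 kHz.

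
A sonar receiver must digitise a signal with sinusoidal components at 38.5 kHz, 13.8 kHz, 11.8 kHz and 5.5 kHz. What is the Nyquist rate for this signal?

Highest-frequency component: 38.5 kHz.
Nyquist rate = 2 × 38.5 kHz = 77 kHz.

77 kHz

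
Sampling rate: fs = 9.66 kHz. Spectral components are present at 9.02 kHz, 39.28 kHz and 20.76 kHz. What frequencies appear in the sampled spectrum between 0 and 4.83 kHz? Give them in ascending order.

fs/2 = 4.83 kHz.
9.02 kHz > fs/2 = 4.83 kHz, folds to fs − 9.02 kHz = 0.64 kHz.
39.28 kHz mod fs = 0.64 kHz.
0.64 kHz ≤ fs/2 = 4.83 kHz, appears at 0.64 kHz.
20.76 kHz mod fs = 1.44 kHz.
1.44 kHz ≤ fs/2 = 4.83 kHz, appears at 1.44 kHz.
Distinct values: {0.64 kHz, 1.44 kHz}.

0.64 kHz, 1.44 kHz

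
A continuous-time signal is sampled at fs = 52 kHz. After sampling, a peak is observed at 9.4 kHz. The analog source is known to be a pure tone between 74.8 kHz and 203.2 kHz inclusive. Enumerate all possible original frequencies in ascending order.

Frequencies that alias to 9.4 kHz are k·fs ± 9.4 kHz for integer k ≥ 0.
k=0: 9.4 kHz.
k=1: 42.6 kHz, 61.4 kHz.
k=2: 94.6 kHz, 113.4 kHz.
k=3: 146.6 kHz, 165.4 kHz.
k=4: 198.6 kHz, 217.4 kHz.
k=5: 250.6 kHz, 269.4 kHz.
Within [74.8 kHz, 203.2 kHz]: 94.6 kHz, 113.4 kHz, 146.6 kHz, 165.4 kHz, 198.6 kHz.

94.6 kHz, 113.4 kHz, 146.6 kHz, 165.4 kHz, 198.6 kHz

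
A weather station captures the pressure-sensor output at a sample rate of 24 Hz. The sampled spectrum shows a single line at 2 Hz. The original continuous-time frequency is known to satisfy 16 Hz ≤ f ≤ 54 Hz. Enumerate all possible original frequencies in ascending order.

Frequencies that alias to 2 Hz are k·fs ± 2 Hz for integer k ≥ 0.
k=0: 2 Hz.
k=1: 22 Hz, 26 Hz.
k=2: 46 Hz, 50 Hz.
k=3: 70 Hz, 74 Hz.
Within [16 Hz, 54 Hz]: 22 Hz, 26 Hz, 46 Hz, 50 Hz.

22 Hz, 26 Hz, 46 Hz, 50 Hz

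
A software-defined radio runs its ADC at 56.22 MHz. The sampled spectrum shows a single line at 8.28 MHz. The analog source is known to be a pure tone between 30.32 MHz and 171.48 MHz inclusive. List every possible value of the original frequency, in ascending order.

Frequencies that alias to 8.28 MHz are k·fs ± 8.28 MHz for integer k ≥ 0.
k=0: 8.28 MHz.
k=1: 47.94 MHz, 64.5 MHz.
k=2: 104.16 MHz, 120.72 MHz.
k=3: 160.38 MHz, 176.94 MHz.
k=4: 216.6 MHz, 233.16 MHz.
Within [30.32 MHz, 171.48 MHz]: 47.94 MHz, 64.5 MHz, 104.16 MHz, 120.72 MHz, 160.38 MHz.

47.94 MHz, 64.5 MHz, 104.16 MHz, 120.72 MHz, 160.38 MHz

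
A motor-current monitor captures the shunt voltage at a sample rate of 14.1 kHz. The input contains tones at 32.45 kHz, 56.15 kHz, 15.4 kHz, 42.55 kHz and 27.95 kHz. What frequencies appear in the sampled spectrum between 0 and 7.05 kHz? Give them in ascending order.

fs/2 = 7.05 kHz.
32.45 kHz mod fs = 4.25 kHz.
4.25 kHz ≤ fs/2 = 7.05 kHz, appears at 4.25 kHz.
56.15 kHz mod fs = 13.85 kHz.
13.85 kHz > fs/2 = 7.05 kHz, folds to fs − 13.85 kHz = 0.25 kHz.
15.4 kHz mod fs = 1.3 kHz.
1.3 kHz ≤ fs/2 = 7.05 kHz, appears at 1.3 kHz.
42.55 kHz mod fs = 0.25 kHz.
0.25 kHz ≤ fs/2 = 7.05 kHz, appears at 0.25 kHz.
27.95 kHz mod fs = 13.85 kHz.
13.85 kHz > fs/2 = 7.05 kHz, folds to fs − 13.85 kHz = 0.25 kHz.
Distinct values: {0.25 kHz, 1.3 kHz, 4.25 kHz}.

0.25 kHz, 1.3 kHz, 4.25 kHz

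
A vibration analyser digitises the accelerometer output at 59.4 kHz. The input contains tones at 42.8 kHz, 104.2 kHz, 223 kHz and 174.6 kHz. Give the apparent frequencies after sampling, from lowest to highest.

fs/2 = 29.7 kHz.
42.8 kHz > fs/2 = 29.7 kHz, folds to fs − 42.8 kHz = 16.6 kHz.
104.2 kHz mod fs = 44.8 kHz.
44.8 kHz > fs/2 = 29.7 kHz, folds to fs − 44.8 kHz = 14.6 kHz.
223 kHz mod fs = 44.8 kHz.
44.8 kHz > fs/2 = 29.7 kHz, folds to fs − 44.8 kHz = 14.6 kHz.
174.6 kHz mod fs = 55.8 kHz.
55.8 kHz > fs/2 = 29.7 kHz, folds to fs − 55.8 kHz = 3.6 kHz.
Distinct values: {3.6 kHz, 14.6 kHz, 16.6 kHz}.

3.6 kHz, 14.6 kHz, 16.6 kHz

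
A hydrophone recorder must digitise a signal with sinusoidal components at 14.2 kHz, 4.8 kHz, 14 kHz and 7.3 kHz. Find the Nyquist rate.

Highest-frequency component: 14.2 kHz.
Nyquist rate = 2 × 14.2 kHz = 28.4 kHz.

28.4 kHz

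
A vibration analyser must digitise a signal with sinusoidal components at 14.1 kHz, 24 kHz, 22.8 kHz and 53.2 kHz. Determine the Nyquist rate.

106.4 kHz

Highest-frequency component: 53.2 kHz.
Nyquist rate = 2 × 53.2 kHz = 106.4 kHz.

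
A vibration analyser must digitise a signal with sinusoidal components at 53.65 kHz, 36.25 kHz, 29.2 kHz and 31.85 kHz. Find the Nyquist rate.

Highest-frequency component: 53.65 kHz.
Nyquist rate = 2 × 53.65 kHz = 107.3 kHz.

107.3 kHz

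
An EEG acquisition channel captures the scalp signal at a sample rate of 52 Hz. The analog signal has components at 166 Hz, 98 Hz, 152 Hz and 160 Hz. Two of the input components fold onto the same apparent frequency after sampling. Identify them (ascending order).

152 Hz, 160 Hz

fs/2 = 26 Hz.
166 Hz mod fs = 10 Hz.
10 Hz ≤ fs/2 = 26 Hz, appears at 10 Hz.
98 Hz mod fs = 46 Hz.
46 Hz > fs/2 = 26 Hz, folds to fs − 46 Hz = 6 Hz.
152 Hz mod fs = 48 Hz.
48 Hz > fs/2 = 26 Hz, folds to fs − 48 Hz = 4 Hz.
160 Hz mod fs = 4 Hz.
4 Hz ≤ fs/2 = 26 Hz, appears at 4 Hz.
152 Hz and 160 Hz both map to 4 Hz.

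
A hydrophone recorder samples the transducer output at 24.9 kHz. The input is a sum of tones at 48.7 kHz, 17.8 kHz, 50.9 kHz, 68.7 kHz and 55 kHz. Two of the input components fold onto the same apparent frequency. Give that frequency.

1.1 kHz

fs/2 = 12.45 kHz.
48.7 kHz mod fs = 23.8 kHz.
23.8 kHz > fs/2 = 12.45 kHz, folds to fs − 23.8 kHz = 1.1 kHz.
17.8 kHz > fs/2 = 12.45 kHz, folds to fs − 17.8 kHz = 7.1 kHz.
50.9 kHz mod fs = 1.1 kHz.
1.1 kHz ≤ fs/2 = 12.45 kHz, appears at 1.1 kHz.
68.7 kHz mod fs = 18.9 kHz.
18.9 kHz > fs/2 = 12.45 kHz, folds to fs − 18.9 kHz = 6 kHz.
55 kHz mod fs = 5.2 kHz.
5.2 kHz ≤ fs/2 = 12.45 kHz, appears at 5.2 kHz.
48.7 kHz and 50.9 kHz both map to 1.1 kHz.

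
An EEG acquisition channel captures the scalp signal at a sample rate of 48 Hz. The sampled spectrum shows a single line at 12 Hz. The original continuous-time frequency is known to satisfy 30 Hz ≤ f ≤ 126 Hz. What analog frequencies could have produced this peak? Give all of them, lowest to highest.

Frequencies that alias to 12 Hz are k·fs ± 12 Hz for integer k ≥ 0.
k=0: 12 Hz.
k=1: 36 Hz, 60 Hz.
k=2: 84 Hz, 108 Hz.
k=3: 132 Hz, 156 Hz.
Within [30 Hz, 126 Hz]: 36 Hz, 60 Hz, 84 Hz, 108 Hz.

36 Hz, 60 Hz, 84 Hz, 108 Hz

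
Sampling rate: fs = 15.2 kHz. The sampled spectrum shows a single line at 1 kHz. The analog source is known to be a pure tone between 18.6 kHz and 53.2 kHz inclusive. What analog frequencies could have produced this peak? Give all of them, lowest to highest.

29.4 kHz, 31.4 kHz, 44.6 kHz, 46.6 kHz

Frequencies that alias to 1 kHz are k·fs ± 1 kHz for integer k ≥ 0.
k=0: 1 kHz.
k=1: 14.2 kHz, 16.2 kHz.
k=2: 29.4 kHz, 31.4 kHz.
k=3: 44.6 kHz, 46.6 kHz.
k=4: 59.8 kHz, 61.8 kHz.
Within [18.6 kHz, 53.2 kHz]: 29.4 kHz, 31.4 kHz, 44.6 kHz, 46.6 kHz.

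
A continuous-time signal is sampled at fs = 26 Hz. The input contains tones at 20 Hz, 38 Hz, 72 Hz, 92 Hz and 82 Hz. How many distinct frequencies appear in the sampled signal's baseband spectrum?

fs/2 = 13 Hz.
20 Hz > fs/2 = 13 Hz, folds to fs − 20 Hz = 6 Hz.
38 Hz mod fs = 12 Hz.
12 Hz ≤ fs/2 = 13 Hz, appears at 12 Hz.
72 Hz mod fs = 20 Hz.
20 Hz > fs/2 = 13 Hz, folds to fs − 20 Hz = 6 Hz.
92 Hz mod fs = 14 Hz.
14 Hz > fs/2 = 13 Hz, folds to fs − 14 Hz = 12 Hz.
82 Hz mod fs = 4 Hz.
4 Hz ≤ fs/2 = 13 Hz, appears at 4 Hz.
Distinct values: {4 Hz, 6 Hz, 12 Hz} → 3.

3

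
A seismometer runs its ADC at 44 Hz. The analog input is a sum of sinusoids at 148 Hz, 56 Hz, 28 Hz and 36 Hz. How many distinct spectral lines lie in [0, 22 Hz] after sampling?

fs/2 = 22 Hz.
148 Hz mod fs = 16 Hz.
16 Hz ≤ fs/2 = 22 Hz, appears at 16 Hz.
56 Hz mod fs = 12 Hz.
12 Hz ≤ fs/2 = 22 Hz, appears at 12 Hz.
28 Hz > fs/2 = 22 Hz, folds to fs − 28 Hz = 16 Hz.
36 Hz > fs/2 = 22 Hz, folds to fs − 36 Hz = 8 Hz.
Distinct values: {8 Hz, 12 Hz, 16 Hz} → 3.

3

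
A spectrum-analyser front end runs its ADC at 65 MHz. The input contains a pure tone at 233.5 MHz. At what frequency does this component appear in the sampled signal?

26.5 MHz

233.5 MHz mod fs = 38.5 MHz.
38.5 MHz > fs/2 = 32.5 MHz, folds to fs − 38.5 MHz = 26.5 MHz.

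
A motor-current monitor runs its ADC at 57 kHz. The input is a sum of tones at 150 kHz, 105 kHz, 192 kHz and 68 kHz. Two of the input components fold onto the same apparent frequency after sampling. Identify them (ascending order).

fs/2 = 28.5 kHz.
150 kHz mod fs = 36 kHz.
36 kHz > fs/2 = 28.5 kHz, folds to fs − 36 kHz = 21 kHz.
105 kHz mod fs = 48 kHz.
48 kHz > fs/2 = 28.5 kHz, folds to fs − 48 kHz = 9 kHz.
192 kHz mod fs = 21 kHz.
21 kHz ≤ fs/2 = 28.5 kHz, appears at 21 kHz.
68 kHz mod fs = 11 kHz.
11 kHz ≤ fs/2 = 28.5 kHz, appears at 11 kHz.
150 kHz and 192 kHz both map to 21 kHz.

150 kHz, 192 kHz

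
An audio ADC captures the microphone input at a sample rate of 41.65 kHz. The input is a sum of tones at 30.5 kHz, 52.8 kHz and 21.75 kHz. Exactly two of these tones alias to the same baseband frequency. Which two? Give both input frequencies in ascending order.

fs/2 = 20.825 kHz.
30.5 kHz > fs/2 = 20.825 kHz, folds to fs − 30.5 kHz = 11.15 kHz.
52.8 kHz mod fs = 11.15 kHz.
11.15 kHz ≤ fs/2 = 20.825 kHz, appears at 11.15 kHz.
21.75 kHz > fs/2 = 20.825 kHz, folds to fs − 21.75 kHz = 19.9 kHz.
30.5 kHz and 52.8 kHz both map to 11.15 kHz.

30.5 kHz, 52.8 kHz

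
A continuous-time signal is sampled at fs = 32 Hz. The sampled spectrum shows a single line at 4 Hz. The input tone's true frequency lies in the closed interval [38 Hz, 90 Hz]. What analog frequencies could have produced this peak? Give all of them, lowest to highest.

Frequencies that alias to 4 Hz are k·fs ± 4 Hz for integer k ≥ 0.
k=0: 4 Hz.
k=1: 28 Hz, 36 Hz.
k=2: 60 Hz, 68 Hz.
k=3: 92 Hz, 100 Hz.
Within [38 Hz, 90 Hz]: 60 Hz, 68 Hz.

60 Hz, 68 Hz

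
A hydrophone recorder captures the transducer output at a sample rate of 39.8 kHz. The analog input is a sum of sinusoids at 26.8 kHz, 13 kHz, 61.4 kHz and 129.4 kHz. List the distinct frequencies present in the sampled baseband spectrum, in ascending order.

fs/2 = 19.9 kHz.
26.8 kHz > fs/2 = 19.9 kHz, folds to fs − 26.8 kHz = 13 kHz.
13 kHz ≤ fs/2 = 19.9 kHz, passes unchanged.
61.4 kHz mod fs = 21.6 kHz.
21.6 kHz > fs/2 = 19.9 kHz, folds to fs − 21.6 kHz = 18.2 kHz.
129.4 kHz mod fs = 10 kHz.
10 kHz ≤ fs/2 = 19.9 kHz, appears at 10 kHz.
Distinct values: {10 kHz, 13 kHz, 18.2 kHz}.

10 kHz, 13 kHz, 18.2 kHz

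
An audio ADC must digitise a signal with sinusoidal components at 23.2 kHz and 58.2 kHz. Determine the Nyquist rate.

116.4 kHz

Highest-frequency component: 58.2 kHz.
Nyquist rate = 2 × 58.2 kHz = 116.4 kHz.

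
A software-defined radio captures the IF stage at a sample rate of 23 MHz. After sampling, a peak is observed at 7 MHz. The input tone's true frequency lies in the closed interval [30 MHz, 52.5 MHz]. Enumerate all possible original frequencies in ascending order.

30 MHz, 39 MHz

Frequencies that alias to 7 MHz are k·fs ± 7 MHz for integer k ≥ 0.
k=0: 7 MHz.
k=1: 16 MHz, 30 MHz.
k=2: 39 MHz, 53 MHz.
k=3: 62 MHz, 76 MHz.
Within [30 MHz, 52.5 MHz]: 30 MHz, 39 MHz.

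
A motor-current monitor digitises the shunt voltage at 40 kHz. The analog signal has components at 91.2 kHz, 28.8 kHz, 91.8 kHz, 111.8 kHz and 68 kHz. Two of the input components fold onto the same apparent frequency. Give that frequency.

fs/2 = 20 kHz.
91.2 kHz mod fs = 11.2 kHz.
11.2 kHz ≤ fs/2 = 20 kHz, appears at 11.2 kHz.
28.8 kHz > fs/2 = 20 kHz, folds to fs − 28.8 kHz = 11.2 kHz.
91.8 kHz mod fs = 11.8 kHz.
11.8 kHz ≤ fs/2 = 20 kHz, appears at 11.8 kHz.
111.8 kHz mod fs = 31.8 kHz.
31.8 kHz > fs/2 = 20 kHz, folds to fs − 31.8 kHz = 8.2 kHz.
68 kHz mod fs = 28 kHz.
28 kHz > fs/2 = 20 kHz, folds to fs − 28 kHz = 12 kHz.
28.8 kHz and 91.2 kHz both map to 11.2 kHz.

11.2 kHz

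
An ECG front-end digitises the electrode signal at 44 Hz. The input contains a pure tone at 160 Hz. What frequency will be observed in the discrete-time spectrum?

160 Hz mod fs = 28 Hz.
28 Hz > fs/2 = 22 Hz, folds to fs − 28 Hz = 16 Hz.

16 Hz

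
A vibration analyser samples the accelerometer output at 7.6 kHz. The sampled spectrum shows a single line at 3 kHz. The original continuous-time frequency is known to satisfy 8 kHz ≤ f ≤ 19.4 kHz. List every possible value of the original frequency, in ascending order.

Frequencies that alias to 3 kHz are k·fs ± 3 kHz for integer k ≥ 0.
k=0: 3 kHz.
k=1: 4.6 kHz, 10.6 kHz.
k=2: 12.2 kHz, 18.2 kHz.
k=3: 19.8 kHz, 25.8 kHz.
Within [8 kHz, 19.4 kHz]: 10.6 kHz, 12.2 kHz, 18.2 kHz.

10.6 kHz, 12.2 kHz, 18.2 kHz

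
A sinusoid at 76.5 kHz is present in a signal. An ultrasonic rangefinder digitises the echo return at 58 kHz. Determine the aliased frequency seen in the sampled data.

76.5 kHz mod fs = 18.5 kHz.
18.5 kHz ≤ fs/2 = 29 kHz, appears at 18.5 kHz.

18.5 kHz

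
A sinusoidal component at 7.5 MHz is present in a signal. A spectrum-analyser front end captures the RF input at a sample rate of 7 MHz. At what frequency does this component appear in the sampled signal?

0.5 MHz

7.5 MHz mod fs = 0.5 MHz.
0.5 MHz ≤ fs/2 = 3.5 MHz, appears at 0.5 MHz.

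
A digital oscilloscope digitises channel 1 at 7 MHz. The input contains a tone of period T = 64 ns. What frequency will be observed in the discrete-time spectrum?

T = 64 ns → f = 1/T = 15.625 MHz.
15.625 MHz mod fs = 1.625 MHz.
1.625 MHz ≤ fs/2 = 3.5 MHz, appears at 1.625 MHz.

1.625 MHz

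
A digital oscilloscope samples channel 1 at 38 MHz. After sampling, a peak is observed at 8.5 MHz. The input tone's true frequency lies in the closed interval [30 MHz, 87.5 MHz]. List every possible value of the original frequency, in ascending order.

Frequencies that alias to 8.5 MHz are k·fs ± 8.5 MHz for integer k ≥ 0.
k=0: 8.5 MHz.
k=1: 29.5 MHz, 46.5 MHz.
k=2: 67.5 MHz, 84.5 MHz.
k=3: 105.5 MHz, 122.5 MHz.
Within [30 MHz, 87.5 MHz]: 46.5 MHz, 67.5 MHz, 84.5 MHz.

46.5 MHz, 67.5 MHz, 84.5 MHz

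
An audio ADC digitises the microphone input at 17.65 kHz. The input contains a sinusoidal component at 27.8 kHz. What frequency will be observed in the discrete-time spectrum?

7.5 kHz

27.8 kHz mod fs = 10.15 kHz.
10.15 kHz > fs/2 = 8.825 kHz, folds to fs − 10.15 kHz = 7.5 kHz.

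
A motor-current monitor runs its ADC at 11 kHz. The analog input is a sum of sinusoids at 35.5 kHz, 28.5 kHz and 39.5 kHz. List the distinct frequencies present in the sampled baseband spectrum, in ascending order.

2.5 kHz, 4.5 kHz

fs/2 = 5.5 kHz.
35.5 kHz mod fs = 2.5 kHz.
2.5 kHz ≤ fs/2 = 5.5 kHz, appears at 2.5 kHz.
28.5 kHz mod fs = 6.5 kHz.
6.5 kHz > fs/2 = 5.5 kHz, folds to fs − 6.5 kHz = 4.5 kHz.
39.5 kHz mod fs = 6.5 kHz.
6.5 kHz > fs/2 = 5.5 kHz, folds to fs − 6.5 kHz = 4.5 kHz.
Distinct values: {2.5 kHz, 4.5 kHz}.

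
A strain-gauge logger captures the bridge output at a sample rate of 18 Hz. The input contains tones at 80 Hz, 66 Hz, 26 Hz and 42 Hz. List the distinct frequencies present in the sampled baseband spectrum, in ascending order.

fs/2 = 9 Hz.
80 Hz mod fs = 8 Hz.
8 Hz ≤ fs/2 = 9 Hz, appears at 8 Hz.
66 Hz mod fs = 12 Hz.
12 Hz > fs/2 = 9 Hz, folds to fs − 12 Hz = 6 Hz.
26 Hz mod fs = 8 Hz.
8 Hz ≤ fs/2 = 9 Hz, appears at 8 Hz.
42 Hz mod fs = 6 Hz.
6 Hz ≤ fs/2 = 9 Hz, appears at 6 Hz.
Distinct values: {6 Hz, 8 Hz}.

6 Hz, 8 Hz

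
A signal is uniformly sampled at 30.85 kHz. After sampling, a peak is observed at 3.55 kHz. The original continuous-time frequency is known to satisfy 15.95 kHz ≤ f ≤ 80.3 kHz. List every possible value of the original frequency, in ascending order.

27.3 kHz, 34.4 kHz, 58.15 kHz, 65.25 kHz

Frequencies that alias to 3.55 kHz are k·fs ± 3.55 kHz for integer k ≥ 0.
k=0: 3.55 kHz.
k=1: 27.3 kHz, 34.4 kHz.
k=2: 58.15 kHz, 65.25 kHz.
k=3: 89 kHz, 96.1 kHz.
Within [15.95 kHz, 80.3 kHz]: 27.3 kHz, 34.4 kHz, 58.15 kHz, 65.25 kHz.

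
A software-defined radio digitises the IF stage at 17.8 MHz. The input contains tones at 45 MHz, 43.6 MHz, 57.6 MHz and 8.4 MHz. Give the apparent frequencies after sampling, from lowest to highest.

fs/2 = 8.9 MHz.
45 MHz mod fs = 9.4 MHz.
9.4 MHz > fs/2 = 8.9 MHz, folds to fs − 9.4 MHz = 8.4 MHz.
43.6 MHz mod fs = 8 MHz.
8 MHz ≤ fs/2 = 8.9 MHz, appears at 8 MHz.
57.6 MHz mod fs = 4.2 MHz.
4.2 MHz ≤ fs/2 = 8.9 MHz, appears at 4.2 MHz.
8.4 MHz ≤ fs/2 = 8.9 MHz, passes unchanged.
Distinct values: {4.2 MHz, 8 MHz, 8.4 MHz}.

4.2 MHz, 8 MHz, 8.4 MHz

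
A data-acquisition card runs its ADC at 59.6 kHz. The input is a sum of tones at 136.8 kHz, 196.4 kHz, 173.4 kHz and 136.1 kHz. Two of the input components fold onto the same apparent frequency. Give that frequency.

fs/2 = 29.8 kHz.
136.8 kHz mod fs = 17.6 kHz.
17.6 kHz ≤ fs/2 = 29.8 kHz, appears at 17.6 kHz.
196.4 kHz mod fs = 17.6 kHz.
17.6 kHz ≤ fs/2 = 29.8 kHz, appears at 17.6 kHz.
173.4 kHz mod fs = 54.2 kHz.
54.2 kHz > fs/2 = 29.8 kHz, folds to fs − 54.2 kHz = 5.4 kHz.
136.1 kHz mod fs = 16.9 kHz.
16.9 kHz ≤ fs/2 = 29.8 kHz, appears at 16.9 kHz.
136.8 kHz and 196.4 kHz both map to 17.6 kHz.

17.6 kHz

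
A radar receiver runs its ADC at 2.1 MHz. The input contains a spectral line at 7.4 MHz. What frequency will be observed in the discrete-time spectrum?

7.4 MHz mod fs = 1.1 MHz.
1.1 MHz > fs/2 = 1.05 MHz, folds to fs − 1.1 MHz = 1 MHz.

1 MHz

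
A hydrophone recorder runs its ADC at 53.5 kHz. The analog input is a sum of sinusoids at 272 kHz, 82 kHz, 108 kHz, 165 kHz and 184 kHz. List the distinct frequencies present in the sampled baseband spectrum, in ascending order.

fs/2 = 26.75 kHz.
272 kHz mod fs = 4.5 kHz.
4.5 kHz ≤ fs/2 = 26.75 kHz, appears at 4.5 kHz.
82 kHz mod fs = 28.5 kHz.
28.5 kHz > fs/2 = 26.75 kHz, folds to fs − 28.5 kHz = 25 kHz.
108 kHz mod fs = 1 kHz.
1 kHz ≤ fs/2 = 26.75 kHz, appears at 1 kHz.
165 kHz mod fs = 4.5 kHz.
4.5 kHz ≤ fs/2 = 26.75 kHz, appears at 4.5 kHz.
184 kHz mod fs = 23.5 kHz.
23.5 kHz ≤ fs/2 = 26.75 kHz, appears at 23.5 kHz.
Distinct values: {1 kHz, 4.5 kHz, 23.5 kHz, 25 kHz}.

1 kHz, 4.5 kHz, 23.5 kHz, 25 kHz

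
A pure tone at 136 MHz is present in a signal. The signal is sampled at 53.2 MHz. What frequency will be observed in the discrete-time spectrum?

136 MHz mod fs = 29.6 MHz.
29.6 MHz > fs/2 = 26.6 MHz, folds to fs − 29.6 MHz = 23.6 MHz.

23.6 MHz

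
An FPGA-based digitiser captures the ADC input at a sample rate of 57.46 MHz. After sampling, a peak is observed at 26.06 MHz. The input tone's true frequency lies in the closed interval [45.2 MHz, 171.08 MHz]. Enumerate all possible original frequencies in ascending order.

83.52 MHz, 88.86 MHz, 140.98 MHz, 146.32 MHz

Frequencies that alias to 26.06 MHz are k·fs ± 26.06 MHz for integer k ≥ 0.
k=0: 26.06 MHz.
k=1: 31.4 MHz, 83.52 MHz.
k=2: 88.86 MHz, 140.98 MHz.
k=3: 146.32 MHz, 198.44 MHz.
k=4: 203.78 MHz, 255.9 MHz.
Within [45.2 MHz, 171.08 MHz]: 83.52 MHz, 88.86 MHz, 140.98 MHz, 146.32 MHz.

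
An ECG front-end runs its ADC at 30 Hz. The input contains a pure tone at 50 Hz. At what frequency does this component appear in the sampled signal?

10 Hz

50 Hz mod fs = 20 Hz.
20 Hz > fs/2 = 15 Hz, folds to fs − 20 Hz = 10 Hz.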